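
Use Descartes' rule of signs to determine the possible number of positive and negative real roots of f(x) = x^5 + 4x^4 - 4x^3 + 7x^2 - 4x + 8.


Descartes' rule of signs:

For positive roots, count sign changes in f(x) = x^5 + 4x^4 - 4x^3 + 7x^2 - 4x + 8:
Signs of coefficients: +, +, -, +, -, +
Number of sign changes: 4
Possible positive real roots: 4, 2, 0

For negative roots, examine f(-x) = -x^5 + 4x^4 + 4x^3 + 7x^2 + 4x + 8:
Signs of coefficients: -, +, +, +, +, +
Number of sign changes: 1
Possible negative real roots: 1

Positive roots: 4 or 2 or 0; Negative roots: 1


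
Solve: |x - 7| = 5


An absolute value equation |expr| = 5 gives two cases:
Case 1: x - 7 = 5
  x = 12, so x = 12
Case 2: x - 7 = -5
  x = 2, so x = 2

x = 2, x = 12


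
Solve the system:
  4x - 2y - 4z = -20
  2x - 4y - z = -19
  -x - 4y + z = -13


Using Cramer's rule. Expand each determinant along the first row.
D  = 4*[(-4)*1 - (-1)*(-4)] - (-2)*[2*1 - (-1)*(-1)] + (-4)*[2*(-4) - (-4)*(-1)]
  = 4*(-8) - (-2)*(1) + (-4)*(-12) = 18
Dx = (-20)*[(-4)*1 - (-1)*(-4)] - (-2)*[(-19)*1 - (-1)*(-13)] + (-4)*[(-19)*(-4) - (-4)*(-13)]
  = (-20)*(-8) - (-2)*(-32) + (-4)*(24) = 0
Dy = 4*[(-19)*1 - (-1)*(-13)] - (-20)*[2*1 - (-1)*(-1)] + (-4)*[2*(-13) - (-19)*(-1)]
  = 4*(-32) - (-20)*(1) + (-4)*(-45) = 72
Dz = 4*[(-4)*(-13) - (-19)*(-4)] - (-2)*[2*(-13) - (-19)*(-1)] + (-20)*[2*(-4) - (-4)*(-1)]
  = 4*(-24) - (-2)*(-45) + (-20)*(-12) = 54
x = Dx/D = 0/18 = 0, y = Dy/D = 72/18 = 4, z = Dz/D = 54/18 = 3
Check eq1: (4)(0) + (-2)(4) + (-4)(3) = -20 = -20 ✓
Check eq2: (2)(0) + (-4)(4) + (-1)(3) = -19 = -19 ✓
Check eq3: (-1)(0) + (-4)(4) + (1)(3) = -13 = -13 ✓

x = 0, y = 4, z = 3


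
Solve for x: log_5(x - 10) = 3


Convert to exponential form: x - 10 = 5^3 = 125
x = 125 + 10 = 135
Check: log_5(135 - 10) = log_5(125) = log_5(125) = 3 ✓

x = 135


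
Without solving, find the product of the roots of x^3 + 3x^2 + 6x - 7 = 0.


By Vieta's formulas for x^3 + bx^2 + cx + d = 0:
  r1 + r2 + r3 = -b/a = -3
  r1*r2 + r1*r3 + r2*r3 = c/a = 6
  r1*r2*r3 = -d/a = 7


Product = 7


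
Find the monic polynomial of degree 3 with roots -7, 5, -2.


A monic polynomial with roots -7, 5, -2 is:
p(x) = (x + 7)(x - 5)(x + 2)
After multiplying by (x + 7): x + 7
After multiplying by (x - 5): x^2 + 2x - 35
After multiplying by (x + 2): x^3 + 4x^2 - 31x - 70

x^3 + 4x^2 - 31x - 70


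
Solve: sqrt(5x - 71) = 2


Square both sides: 5x - 71 = 2^2 = 4
5x = 4 + 71 = 75
x = 15
Check: sqrt(5*15 - 71) = sqrt(4) = 2 ✓

x = 15


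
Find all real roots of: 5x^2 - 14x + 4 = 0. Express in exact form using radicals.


Using the quadratic formula: x = (-b ± sqrt(b^2 - 4ac)) / (2a)
Here a = 5, b = -14, c = 4
Discriminant = b^2 - 4ac = (-14)^2 - 4(5)(4) = 196 - 80 = 116
Since discriminant = 116 > 0, there are two real roots.
x = (14 ± 2*sqrt(29)) / 10
Simplifying: x = (7 ± sqrt(29)) / 5
Numerically: x ≈ 2.4770 or x ≈ 0.3230

x = (7 + sqrt(29)) / 5 or x = (7 - sqrt(29)) / 5


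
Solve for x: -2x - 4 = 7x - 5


Starting with: -2x - 4 = 7x - 5
Move all x terms to left: (-2 - 7)x = -5 + 4
Simplify: -9x = -1
Divide both sides by -9: x = 1/9

x = 1/9


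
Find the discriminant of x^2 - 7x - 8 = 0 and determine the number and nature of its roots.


For ax^2 + bx + c = 0, discriminant D = b^2 - 4ac
Here a = 1, b = -7, c = -8
D = (-7)^2 - 4(1)(-8) = 49 + 32 = 81

D = 81 > 0 and is a perfect square (sqrt = 9)
The equation has 2 distinct real rational roots.

Discriminant = 81, 2 distinct real rational roots


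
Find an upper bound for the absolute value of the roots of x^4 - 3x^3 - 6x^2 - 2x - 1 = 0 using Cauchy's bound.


Cauchy's bound: all roots r satisfy |r| <= 1 + max(|a_i/a_n|) for i = 0,...,n-1
where a_n is the leading coefficient.

Coefficients: [1, -3, -6, -2, -1]
Leading coefficient a_n = 1
Ratios |a_i/a_n|: 3, 6, 2, 1
Maximum ratio: 6
Cauchy's bound: |r| <= 1 + 6 = 7

Upper bound = 7


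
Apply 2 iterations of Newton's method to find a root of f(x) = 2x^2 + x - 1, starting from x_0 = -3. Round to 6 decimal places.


Newton's method: x_(n+1) = x_n - f(x_n)/f'(x_n)
f(x) = 2x^2 + x - 1
f'(x) = 4x + 1

Iteration 1:
  f(-3.000000) = 14.000000
  f'(-3.000000) = -11.000000
  x_1 = -3.000000 - (14.000000)/(-11.000000) = -1.727273

Iteration 2:
  f(-1.727273) = 3.239669
  f'(-1.727273) = -5.909091
  x_2 = -1.727273 - (3.239669)/(-5.909091) = -1.179021

x_2 = -1.179021


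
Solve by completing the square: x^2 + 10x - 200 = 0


Start: x^2 + 10x - 200 = 0
Move constant: x^2 + 10x = 200
Half of 10 is 5, squared is 25
Add 25 to both sides: x^2 + 10x + 25 = 225
(x + 5)^2 = 225
x + 5 = ±15
x = -5 + 15 = 10 or x = -5 - 15 = -20

x = -20, x = 10


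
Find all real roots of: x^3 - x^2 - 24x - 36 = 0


Let p(x) = x^3 - x^2 - 24x - 36. By the rational root theorem (leading coefficient 1), any rational root is an integer divisor of 36: try ±1, ±2, ... in turn.
Test x = 1: value = -60 ≠ 0.
Test x = -1: value = -14 ≠ 0.
Test x = 2: value = -80 ≠ 0.
Test x = -2: value = 0 ✓, so (x + 2) is a factor.
Synthetic division by (x + 2): bring down 1; 1(-2) - 1 = -3; (-3)(-2) - 24 = -18; (-18)(-2) - 36 = 0 → quotient x^2 - 3x - 18, remainder 0.
Solve the quadratic x^2 - 3x - 18 = 0: discriminant = (-3)^2 - 4(1)(-18) = 9 + 72 = 81.
sqrt(81) = 9, so x = (3 ± 9)/2: x = 6 or x = -3.

x = -3, x = -2, x = 6


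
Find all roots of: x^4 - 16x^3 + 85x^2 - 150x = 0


The constant term is 0, so x = 0 is a root. Factor out x:
  x^3 - 16x^2 + 85x - 150 = 0
Let p(x) = x^3 - 16x^2 + 85x - 150. By the rational root theorem (leading coefficient 1), any rational root is an integer divisor of 150: try ±1, ±2, ... in turn.
Test x = 1: value = -80 ≠ 0.
Test x = -1: value = -252 ≠ 0.
Test x = 2: value = -36 ≠ 0.
Test x = -2: value = -392 ≠ 0.
Test x = 3: value = -12 ≠ 0.
Test x = -3: value = -576 ≠ 0.
Test x = 5: value = 0 ✓, so (x - 5) is a factor.
Synthetic division by (x - 5): bring down 1; 1(5) - 16 = -11; (-11)(5) + 85 = 30; 30(5) - 150 = 0 → quotient x^2 - 11x + 30, remainder 0.
Solve the quadratic x^2 - 11x + 30 = 0: discriminant = (-11)^2 - 4(1)(30) = 121 - 120 = 1.
sqrt(1) = 1, so x = (11 ± 1)/2: x = 6 or x = 5.
Collecting all roots found:

x = 0, x = 5 (multiplicity 2), x = 6


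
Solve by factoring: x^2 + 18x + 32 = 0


We need two numbers that multiply to 32 and add to 18.
Those numbers are 16 and 2 (since 16 * 2 = 32 and 16 + 2 = 18).
So x^2 + 18x + 32 = (x + 16)(x + 2) = 0
Setting each factor to zero: x = -16 or x = -2

x = -16, x = -2


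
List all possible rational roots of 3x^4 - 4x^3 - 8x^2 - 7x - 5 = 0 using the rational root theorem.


Rational root theorem: possible roots are ±p/q where:
  p divides the constant term (-5): p ∈ {1, 5}
  q divides the leading coefficient (3): q ∈ {1, 3}

All possible rational roots: -5, -5/3, -1, -1/3, 1/3, 1, 5/3, 5

-5, -5/3, -1, -1/3, 1/3, 1, 5/3, 5


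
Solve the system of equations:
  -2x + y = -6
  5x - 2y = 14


Using Cramer's rule:
Determinant D = (-2)(-2) - (5)(1) = 4 - 5 = -1
Dx = (-6)(-2) - (14)(1) = 12 - 14 = -2
Dy = (-2)(14) - (5)(-6) = -28 + 30 = 2
x = Dx/D = -2/-1 = 2
y = Dy/D = 2/-1 = -2

x = 2, y = -2


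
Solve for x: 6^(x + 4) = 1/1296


Express both sides with the same base.
1/1296 = 6^(-4)
Since the bases match, equate exponents: x + 4 = -4
So x = -4 - (4) = -8

x = -8


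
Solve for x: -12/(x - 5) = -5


Multiply both sides by (x - 5): -12 = -5(x - 5)
Distribute: -12 = -5x + 25
-5x = -12 - 25 = -37
x = 37/5

x = 37/5


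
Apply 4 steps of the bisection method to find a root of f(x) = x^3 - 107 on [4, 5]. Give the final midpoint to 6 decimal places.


f(x) = x^3 - 107
f(4) = -43 < 0
f(5) = 18 > 0

Step 1: midpoint = (4.000000 + 5.000000)/2 = 4.500000
  f(4.500000) = -15.875000
  f(mid) < 0, so root is in [4.500000, 5.000000]

Step 2: midpoint = (4.500000 + 5.000000)/2 = 4.750000
  f(4.750000) = 0.171875
  f(mid) > 0, so root is in [4.500000, 4.750000]

Step 3: midpoint = (4.500000 + 4.750000)/2 = 4.625000
  f(4.625000) = -8.068359
  f(mid) < 0, so root is in [4.625000, 4.750000]

Step 4: midpoint = (4.625000 + 4.750000)/2 = 4.687500
  f(4.687500) = -4.003174
  f(mid) < 0, so root is in [4.687500, 4.750000]

midpoint = 4.687500


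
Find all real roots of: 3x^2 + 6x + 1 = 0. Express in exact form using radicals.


Using the quadratic formula: x = (-b ± sqrt(b^2 - 4ac)) / (2a)
Here a = 3, b = 6, c = 1
Discriminant = b^2 - 4ac = 6^2 - 4(3)(1) = 36 - 12 = 24
Since discriminant = 24 > 0, there are two real roots.
x = (-6 ± 2*sqrt(6)) / 6
Simplifying: x = (-3 ± sqrt(6)) / 3
Numerically: x ≈ -0.1835 or x ≈ -1.8165

x = (-3 + sqrt(6)) / 3 or x = (-3 - sqrt(6)) / 3


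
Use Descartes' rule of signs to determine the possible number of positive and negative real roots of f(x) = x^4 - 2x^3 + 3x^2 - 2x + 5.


Descartes' rule of signs:

For positive roots, count sign changes in f(x) = x^4 - 2x^3 + 3x^2 - 2x + 5:
Signs of coefficients: +, -, +, -, +
Number of sign changes: 4
Possible positive real roots: 4, 2, 0

For negative roots, examine f(-x) = x^4 + 2x^3 + 3x^2 + 2x + 5:
Signs of coefficients: +, +, +, +, +
Number of sign changes: 0
Possible negative real roots: 0

Positive roots: 4 or 2 or 0; Negative roots: 0


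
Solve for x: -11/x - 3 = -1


Subtract -3 from both sides: -11/x = 2
Multiply both sides by x: -11 = 2 * x
Divide by 2: x = -11/2

x = -11/2


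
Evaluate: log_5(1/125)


We need the exponent such that 5^? = 1/125
5^(-3) = 1/5^3 = 1/125
Therefore log_5(1/125) = -3

-3


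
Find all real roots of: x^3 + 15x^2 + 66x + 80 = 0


Let p(x) = x^3 + 15x^2 + 66x + 80. By the rational root theorem (leading coefficient 1), any rational root is an integer divisor of 80: try ±1, ±2, ... in turn.
Test x = 1: value = 162 ≠ 0.
Test x = -1: value = 28 ≠ 0.
Test x = 2: value = 280 ≠ 0.
Test x = -2: value = 0 ✓, so (x + 2) is a factor.
Synthetic division by (x + 2): bring down 1; 1(-2) + 15 = 13; 13(-2) + 66 = 40; 40(-2) + 80 = 0 → quotient x^2 + 13x + 40, remainder 0.
Solve the quadratic x^2 + 13x + 40 = 0: discriminant = 13^2 - 4(1)(40) = 169 - 160 = 9.
sqrt(9) = 3, so x = (-13 ± 3)/2: x = -5 or x = -8.

x = -8, x = -5, x = -2


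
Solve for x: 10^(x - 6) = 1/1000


Express both sides with the same base.
1/1000 = 10^(-3)
Since the bases match, equate exponents: x - 6 = -3
So x = -3 - (-6) = 3

x = 3


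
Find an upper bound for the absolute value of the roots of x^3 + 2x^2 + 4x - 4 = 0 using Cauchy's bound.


Cauchy's bound: all roots r satisfy |r| <= 1 + max(|a_i/a_n|) for i = 0,...,n-1
where a_n is the leading coefficient.

Coefficients: [1, 2, 4, -4]
Leading coefficient a_n = 1
Ratios |a_i/a_n|: 2, 4, 4
Maximum ratio: 4
Cauchy's bound: |r| <= 1 + 4 = 5

Upper bound = 5


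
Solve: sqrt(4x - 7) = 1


Square both sides: 4x - 7 = 1^2 = 1
4x = 1 + 7 = 8
x = 2
Check: sqrt(4*2 - 7) = sqrt(1) = 1 ✓

x = 2


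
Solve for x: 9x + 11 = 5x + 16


Starting with: 9x + 11 = 5x + 16
Move all x terms to left: (9 - 5)x = 16 - 11
Simplify: 4x = 5
Divide both sides by 4: x = 5/4

x = 5/4


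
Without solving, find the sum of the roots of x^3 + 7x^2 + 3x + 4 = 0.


By Vieta's formulas for x^3 + bx^2 + cx + d = 0:
  r1 + r2 + r3 = -b/a = -7
  r1*r2 + r1*r3 + r2*r3 = c/a = 3
  r1*r2*r3 = -d/a = -4


Sum = -7


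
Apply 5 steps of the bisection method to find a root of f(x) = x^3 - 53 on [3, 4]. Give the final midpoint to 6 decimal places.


f(x) = x^3 - 53
f(3) = -26 < 0
f(4) = 11 > 0

Step 1: midpoint = (3.000000 + 4.000000)/2 = 3.500000
  f(3.500000) = -10.125000
  f(mid) < 0, so root is in [3.500000, 4.000000]

Step 2: midpoint = (3.500000 + 4.000000)/2 = 3.750000
  f(3.750000) = -0.265625
  f(mid) < 0, so root is in [3.750000, 4.000000]

Step 3: midpoint = (3.750000 + 4.000000)/2 = 3.875000
  f(3.875000) = 5.185547
  f(mid) > 0, so root is in [3.750000, 3.875000]

Step 4: midpoint = (3.750000 + 3.875000)/2 = 3.812500
  f(3.812500) = 2.415283
  f(mid) > 0, so root is in [3.750000, 3.812500]

Step 5: midpoint = (3.750000 + 3.812500)/2 = 3.781250
  f(3.781250) = 1.063751
  f(mid) > 0, so root is in [3.750000, 3.781250]

midpoint = 3.781250


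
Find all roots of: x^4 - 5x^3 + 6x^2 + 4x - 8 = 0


Let p(x) = x^4 - 5x^3 + 6x^2 + 4x - 8. By the rational root theorem (leading coefficient 1), any rational root is an integer divisor of 8: try ±1, ±2, ... in turn.
Test x = 1: value = -2 ≠ 0.
Test x = -1: value = 0 ✓, so (x + 1) is a factor.
Synthetic division by (x + 1): bring down 1; 1(-1) - 5 = -6; (-6)(-1) + 6 = 12; 12(-1) + 4 = -8; (-8)(-1) - 8 = 0 → quotient x^3 - 6x^2 + 12x - 8, remainder 0.
Continue with the quotient x^3 - 6x^2 + 12x - 8 (candidates must divide 8; re-test x = -1 first in case it repeats).
Test x = -1: value = -27 ≠ 0.
Test x = 2: value = 0 ✓, so (x - 2) is a factor.
Synthetic division by (x - 2): bring down 1; 1(2) - 6 = -4; (-4)(2) + 12 = 4; 4(2) - 8 = 0 → quotient x^2 - 4x + 4, remainder 0.
Solve the quadratic x^2 - 4x + 4 = 0: discriminant = (-4)^2 - 4(1)(4) = 16 - 16 = 0.
Discriminant = 0, so a double root: x = 4/2 = 2.
Collecting all roots found:

x = -1, x = 2 (multiplicity 3)


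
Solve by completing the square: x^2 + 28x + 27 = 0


Start: x^2 + 28x + 27 = 0
Move constant: x^2 + 28x = -27
Half of 28 is 14, squared is 196
Add 196 to both sides: x^2 + 28x + 196 = 169
(x + 14)^2 = 169
x + 14 = ±13
x = -14 + 13 = -1 or x = -14 - 13 = -27

x = -27, x = -1


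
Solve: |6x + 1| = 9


An absolute value equation |expr| = 9 gives two cases:
Case 1: 6x + 1 = 9
  6x = 8, so x = 4/3
Case 2: 6x + 1 = -9
  6x = -10, so x = -5/3

x = -5/3, x = 4/3


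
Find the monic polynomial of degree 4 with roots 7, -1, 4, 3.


A monic polynomial with roots 7, -1, 4, 3 is:
p(x) = (x - 7)(x + 1)(x - 4)(x - 3)
After multiplying by (x - 7): x - 7
After multiplying by (x + 1): x^2 - 6x - 7
After multiplying by (x - 4): x^3 - 10x^2 + 17x + 28
After multiplying by (x - 3): x^4 - 13x^3 + 47x^2 - 23x - 84

x^4 - 13x^3 + 47x^2 - 23x - 84


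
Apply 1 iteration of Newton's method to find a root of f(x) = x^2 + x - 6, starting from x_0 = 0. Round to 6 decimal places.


Newton's method: x_(n+1) = x_n - f(x_n)/f'(x_n)
f(x) = x^2 + x - 6
f'(x) = 2x + 1

Iteration 1:
  f(0.000000) = -6.000000
  f'(0.000000) = 1.000000
  x_1 = 0.000000 - (-6.000000)/(1.000000) = 6.000000

x_1 = 6.000000


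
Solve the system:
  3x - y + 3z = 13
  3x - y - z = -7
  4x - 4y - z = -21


Using Cramer's rule. Expand each determinant along the first row.
D  = 3*[(-1)*(-1) - (-1)*(-4)] - (-1)*[3*(-1) - (-1)*4] + 3*[3*(-4) - (-1)*4]
  = 3*(-3) - (-1)*(1) + 3*(-8) = -32
Dx = 13*[(-1)*(-1) - (-1)*(-4)] - (-1)*[(-7)*(-1) - (-1)*(-21)] + 3*[(-7)*(-4) - (-1)*(-21)]
  = 13*(-3) - (-1)*(-14) + 3*(7) = -32
Dy = 3*[(-7)*(-1) - (-1)*(-21)] - 13*[3*(-1) - (-1)*4] + 3*[3*(-21) - (-7)*4]
  = 3*(-14) - 13*(1) + 3*(-35) = -160
Dz = 3*[(-1)*(-21) - (-7)*(-4)] - (-1)*[3*(-21) - (-7)*4] + 13*[3*(-4) - (-1)*4]
  = 3*(-7) - (-1)*(-35) + 13*(-8) = -160
x = Dx/D = -32/-32 = 1, y = Dy/D = -160/-32 = 5, z = Dz/D = -160/-32 = 5
Check eq1: (3)(1) + (-1)(5) + (3)(5) = 13 = 13 ✓
Check eq2: (3)(1) + (-1)(5) + (-1)(5) = -7 = -7 ✓
Check eq3: (4)(1) + (-4)(5) + (-1)(5) = -21 = -21 ✓

x = 1, y = 5, z = 5


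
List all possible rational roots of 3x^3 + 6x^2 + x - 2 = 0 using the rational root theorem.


Rational root theorem: possible roots are ±p/q where:
  p divides the constant term (-2): p ∈ {1, 2}
  q divides the leading coefficient (3): q ∈ {1, 3}

All possible rational roots: -2, -1, -2/3, -1/3, 1/3, 2/3, 1, 2

-2, -1, -2/3, -1/3, 1/3, 2/3, 1, 2


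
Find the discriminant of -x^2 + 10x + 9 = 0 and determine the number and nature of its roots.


For ax^2 + bx + c = 0, discriminant D = b^2 - 4ac
Here a = -1, b = 10, c = 9
D = (10)^2 - 4(-1)(9) = 100 + 36 = 136

D = 136 > 0 but not a perfect square
The equation has 2 distinct real irrational roots.

Discriminant = 136, 2 distinct real irrational roots


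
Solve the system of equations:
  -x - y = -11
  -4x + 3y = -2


Using Cramer's rule:
Determinant D = (-1)(3) - (-4)(-1) = -3 - 4 = -7
Dx = (-11)(3) - (-2)(-1) = -33 - 2 = -35
Dy = (-1)(-2) - (-4)(-11) = 2 - 44 = -42
x = Dx/D = -35/-7 = 5
y = Dy/D = -42/-7 = 6

x = 5, y = 6


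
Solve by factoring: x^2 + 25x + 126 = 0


We need two numbers that multiply to 126 and add to 25.
Those numbers are 18 and 7 (since 18 * 7 = 126 and 18 + 7 = 25).
So x^2 + 25x + 126 = (x + 18)(x + 7) = 0
Setting each factor to zero: x = -18 or x = -7

x = -18, x = -7


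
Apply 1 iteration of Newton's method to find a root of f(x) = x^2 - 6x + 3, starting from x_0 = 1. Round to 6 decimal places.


Newton's method: x_(n+1) = x_n - f(x_n)/f'(x_n)
f(x) = x^2 - 6x + 3
f'(x) = 2x - 6

Iteration 1:
  f(1.000000) = -2.000000
  f'(1.000000) = -4.000000
  x_1 = 1.000000 - (-2.000000)/(-4.000000) = 0.500000

x_1 = 0.500000


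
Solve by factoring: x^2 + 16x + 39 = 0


We need two numbers that multiply to 39 and add to 16.
Those numbers are 13 and 3 (since 13 * 3 = 39 and 13 + 3 = 16).
So x^2 + 16x + 39 = (x + 13)(x + 3) = 0
Setting each factor to zero: x = -13 or x = -3

x = -13, x = -3


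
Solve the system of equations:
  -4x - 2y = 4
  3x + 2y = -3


Using Cramer's rule:
Determinant D = (-4)(2) - (3)(-2) = -8 + 6 = -2
Dx = (4)(2) - (-3)(-2) = 8 - 6 = 2
Dy = (-4)(-3) - (3)(4) = 12 - 12 = 0
x = Dx/D = 2/-2 = -1
y = Dy/D = 0/-2 = 0

x = -1, y = 0


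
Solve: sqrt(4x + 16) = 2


Square both sides: 4x + 16 = 2^2 = 4
4x = 4 - 16 = -12
x = -3
Check: sqrt(4*(-3) + 16) = sqrt(4) = 2 ✓

x = -3


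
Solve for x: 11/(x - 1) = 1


Multiply both sides by (x - 1): 11 = 1(x - 1)
Distribute: 11 = x - 1
x = 11 + 1 = 12
x = 12

x = 12


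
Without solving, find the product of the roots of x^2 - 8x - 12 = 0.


By Vieta's formulas for ax^2 + bx + c = 0:
  Sum of roots = -b/a
  Product of roots = c/a

Here a = 1, b = -8, c = -12
Sum = -(-8)/1 = 8
Product = -12/1 = -12

Product = -12


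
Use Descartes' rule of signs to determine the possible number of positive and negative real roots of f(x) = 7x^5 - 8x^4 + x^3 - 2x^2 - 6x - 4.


Descartes' rule of signs:

For positive roots, count sign changes in f(x) = 7x^5 - 8x^4 + x^3 - 2x^2 - 6x - 4:
Signs of coefficients: +, -, +, -, -, -
Number of sign changes: 3
Possible positive real roots: 3, 1

For negative roots, examine f(-x) = -7x^5 - 8x^4 - x^3 - 2x^2 + 6x - 4:
Signs of coefficients: -, -, -, -, +, -
Number of sign changes: 2
Possible negative real roots: 2, 0

Positive roots: 3 or 1; Negative roots: 2 or 0


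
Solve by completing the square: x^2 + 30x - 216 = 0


Start: x^2 + 30x - 216 = 0
Move constant: x^2 + 30x = 216
Half of 30 is 15, squared is 225
Add 225 to both sides: x^2 + 30x + 225 = 441
(x + 15)^2 = 441
x + 15 = ±21
x = -15 + 21 = 6 or x = -15 - 21 = -36

x = -36, x = 6


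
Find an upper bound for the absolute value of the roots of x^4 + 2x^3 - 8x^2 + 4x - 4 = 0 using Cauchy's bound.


Cauchy's bound: all roots r satisfy |r| <= 1 + max(|a_i/a_n|) for i = 0,...,n-1
where a_n is the leading coefficient.

Coefficients: [1, 2, -8, 4, -4]
Leading coefficient a_n = 1
Ratios |a_i/a_n|: 2, 8, 4, 4
Maximum ratio: 8
Cauchy's bound: |r| <= 1 + 8 = 9

Upper bound = 9


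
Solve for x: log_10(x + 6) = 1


Convert to exponential form: x + 6 = 10^1 = 10
x = 10 - 6 = 4
Check: log_10(4 + 6) = log_10(10) = log_10(10) = 1 ✓

x = 4


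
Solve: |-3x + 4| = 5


An absolute value equation |expr| = 5 gives two cases:
Case 1: -3x + 4 = 5
  -3x = 1, so x = -1/3
Case 2: -3x + 4 = -5
  -3x = -9, so x = 3

x = -1/3, x = 3


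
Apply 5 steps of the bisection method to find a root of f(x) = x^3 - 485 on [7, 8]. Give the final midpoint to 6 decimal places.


f(x) = x^3 - 485
f(7) = -142 < 0
f(8) = 27 > 0

Step 1: midpoint = (7.000000 + 8.000000)/2 = 7.500000
  f(7.500000) = -63.125000
  f(mid) < 0, so root is in [7.500000, 8.000000]

Step 2: midpoint = (7.500000 + 8.000000)/2 = 7.750000
  f(7.750000) = -19.515625
  f(mid) < 0, so root is in [7.750000, 8.000000]

Step 3: midpoint = (7.750000 + 8.000000)/2 = 7.875000
  f(7.875000) = 3.373047
  f(mid) > 0, so root is in [7.750000, 7.875000]

Step 4: midpoint = (7.750000 + 7.875000)/2 = 7.812500
  f(7.812500) = -8.162842
  f(mid) < 0, so root is in [7.812500, 7.875000]

Step 5: midpoint = (7.812500 + 7.875000)/2 = 7.843750
  f(7.843750) = -2.417877
  f(mid) < 0, so root is in [7.843750, 7.875000]

midpoint = 7.843750


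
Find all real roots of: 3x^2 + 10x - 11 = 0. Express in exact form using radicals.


Using the quadratic formula: x = (-b ± sqrt(b^2 - 4ac)) / (2a)
Here a = 3, b = 10, c = -11
Discriminant = b^2 - 4ac = 10^2 - 4(3)(-11) = 100 + 132 = 232
Since discriminant = 232 > 0, there are two real roots.
x = (-10 ± 2*sqrt(58)) / 6
Simplifying: x = (-5 ± sqrt(58)) / 3
Numerically: x ≈ 0.8719 or x ≈ -4.2053

x = (-5 + sqrt(58)) / 3 or x = (-5 - sqrt(58)) / 3


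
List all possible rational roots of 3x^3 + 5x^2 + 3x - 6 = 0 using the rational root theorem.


Rational root theorem: possible roots are ±p/q where:
  p divides the constant term (-6): p ∈ {1, 2, 3, 6}
  q divides the leading coefficient (3): q ∈ {1, 3}

All possible rational roots: -6, -3, -2, -1, -2/3, -1/3, 1/3, 2/3, 1, 2, 3, 6

-6, -3, -2, -1, -2/3, -1/3, 1/3, 2/3, 1, 2, 3, 6


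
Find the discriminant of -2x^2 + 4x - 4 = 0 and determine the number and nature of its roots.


For ax^2 + bx + c = 0, discriminant D = b^2 - 4ac
Here a = -2, b = 4, c = -4
D = (4)^2 - 4(-2)(-4) = 16 - 32 = -16

D = -16 < 0
The equation has no real roots (2 complex conjugate roots).

Discriminant = -16, no real roots (2 complex conjugate roots)


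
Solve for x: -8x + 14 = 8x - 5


Starting with: -8x + 14 = 8x - 5
Move all x terms to left: (-8 - 8)x = -5 - 14
Simplify: -16x = -19
Divide both sides by -16: x = 19/16

x = 19/16


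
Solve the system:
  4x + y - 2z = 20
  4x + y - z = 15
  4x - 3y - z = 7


Using Cramer's rule. Expand each determinant along the first row.
D  = 4*[1*(-1) - (-1)*(-3)] - 1*[4*(-1) - (-1)*4] + (-2)*[4*(-3) - 1*4]
  = 4*(-4) - 1*(0) + (-2)*(-16) = 16
Dx = 20*[1*(-1) - (-1)*(-3)] - 1*[15*(-1) - (-1)*7] + (-2)*[15*(-3) - 1*7]
  = 20*(-4) - 1*(-8) + (-2)*(-52) = 32
Dy = 4*[15*(-1) - (-1)*7] - 20*[4*(-1) - (-1)*4] + (-2)*[4*7 - 15*4]
  = 4*(-8) - 20*(0) + (-2)*(-32) = 32
Dz = 4*[1*7 - 15*(-3)] - 1*[4*7 - 15*4] + 20*[4*(-3) - 1*4]
  = 4*(52) - 1*(-32) + 20*(-16) = -80
x = Dx/D = 32/16 = 2, y = Dy/D = 32/16 = 2, z = Dz/D = -80/16 = -5
Check eq1: (4)(2) + (1)(2) + (-2)(-5) = 20 = 20 ✓
Check eq2: (4)(2) + (1)(2) + (-1)(-5) = 15 = 15 ✓
Check eq3: (4)(2) + (-3)(2) + (-1)(-5) = 7 = 7 ✓

x = 2, y = 2, z = -5


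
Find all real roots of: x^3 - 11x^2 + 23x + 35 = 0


Let p(x) = x^3 - 11x^2 + 23x + 35. By the rational root theorem (leading coefficient 1), any rational root is an integer divisor of 35: try ±1, ±2, ... in turn.
Test x = 1: value = 48 ≠ 0.
Test x = -1: value = 0 ✓, so (x + 1) is a factor.
Synthetic division by (x + 1): bring down 1; 1(-1) - 11 = -12; (-12)(-1) + 23 = 35; 35(-1) + 35 = 0 → quotient x^2 - 12x + 35, remainder 0.
Solve the quadratic x^2 - 12x + 35 = 0: discriminant = (-12)^2 - 4(1)(35) = 144 - 140 = 4.
sqrt(4) = 2, so x = (12 ± 2)/2: x = 7 or x = 5.

x = -1, x = 5, x = 7


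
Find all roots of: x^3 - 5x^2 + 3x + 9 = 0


Let p(x) = x^3 - 5x^2 + 3x + 9. By the rational root theorem (leading coefficient 1), any rational root is an integer divisor of 9: try ±1, ±2, ... in turn.
Test x = 1: value = 8 ≠ 0.
Test x = -1: value = 0 ✓, so (x + 1) is a factor.
Synthetic division by (x + 1): bring down 1; 1(-1) - 5 = -6; (-6)(-1) + 3 = 9; 9(-1) + 9 = 0 → quotient x^2 - 6x + 9, remainder 0.
Solve the quadratic x^2 - 6x + 9 = 0: discriminant = (-6)^2 - 4(1)(9) = 36 - 36 = 0.
Discriminant = 0, so a double root: x = 6/2 = 3.
Collecting all roots found:

x = -1, x = 3 (multiplicity 2)


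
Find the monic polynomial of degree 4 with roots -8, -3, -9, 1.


A monic polynomial with roots -8, -3, -9, 1 is:
p(x) = (x + 8)(x + 3)(x + 9)(x - 1)
After multiplying by (x + 8): x + 8
After multiplying by (x + 3): x^2 + 11x + 24
After multiplying by (x + 9): x^3 + 20x^2 + 123x + 216
After multiplying by (x - 1): x^4 + 19x^3 + 103x^2 + 93x - 216

x^4 + 19x^3 + 103x^2 + 93x - 216


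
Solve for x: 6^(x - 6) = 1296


Express both sides with the same base.
1296 = 6^4
Since the bases match, equate exponents: x - 6 = 4
So x = 4 - (-6) = 10

x = 10


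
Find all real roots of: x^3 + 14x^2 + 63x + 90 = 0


Let p(x) = x^3 + 14x^2 + 63x + 90. By the rational root theorem (leading coefficient 1), any rational root is an integer divisor of 90: try ±1, ±2, ... in turn.
Test x = 1: value = 168 ≠ 0.
Test x = -1: value = 40 ≠ 0.
Test x = 2: value = 280 ≠ 0.
Test x = -2: value = 12 ≠ 0.
Test x = 3: value = 432 ≠ 0.
Test x = -3: value = 0 ✓, so (x + 3) is a factor.
Synthetic division by (x + 3): bring down 1; 1(-3) + 14 = 11; 11(-3) + 63 = 30; 30(-3) + 90 = 0 → quotient x^2 + 11x + 30, remainder 0.
Solve the quadratic x^2 + 11x + 30 = 0: discriminant = 11^2 - 4(1)(30) = 121 - 120 = 1.
sqrt(1) = 1, so x = (-11 ± 1)/2: x = -5 or x = -6.

x = -6, x = -5, x = -3


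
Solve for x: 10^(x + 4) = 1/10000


Express both sides with the same base.
1/10000 = 10^(-4)
Since the bases match, equate exponents: x + 4 = -4
So x = -4 - (4) = -8

x = -8


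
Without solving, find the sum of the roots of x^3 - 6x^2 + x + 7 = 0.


By Vieta's formulas for x^3 + bx^2 + cx + d = 0:
  r1 + r2 + r3 = -b/a = 6
  r1*r2 + r1*r3 + r2*r3 = c/a = 1
  r1*r2*r3 = -d/a = -7


Sum = 6


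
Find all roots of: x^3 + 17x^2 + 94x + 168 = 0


Let p(x) = x^3 + 17x^2 + 94x + 168. By the rational root theorem (leading coefficient 1), any rational root is an integer divisor of 168: try ±1, ±2, ... in turn.
Test x = 1: value = 280 ≠ 0.
Test x = -1: value = 90 ≠ 0.
Test x = 2: value = 432 ≠ 0.
Test x = -2: value = 40 ≠ 0.
Test x = 3: value = 630 ≠ 0.
Test x = -3: value = 12 ≠ 0.
Test x = 4: value = 880 ≠ 0.
Test x = -4: value = 0 ✓, so (x + 4) is a factor.
Synthetic division by (x + 4): bring down 1; 1(-4) + 17 = 13; 13(-4) + 94 = 42; 42(-4) + 168 = 0 → quotient x^2 + 13x + 42, remainder 0.
Solve the quadratic x^2 + 13x + 42 = 0: discriminant = 13^2 - 4(1)(42) = 169 - 168 = 1.
sqrt(1) = 1, so x = (-13 ± 1)/2: x = -6 or x = -7.
Collecting all roots found:

x = -7, x = -6, x = -4


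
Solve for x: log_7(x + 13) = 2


Convert to exponential form: x + 13 = 7^2 = 49
x = 49 - 13 = 36
Check: log_7(36 + 13) = log_7(49) = log_7(49) = 2 ✓

x = 36


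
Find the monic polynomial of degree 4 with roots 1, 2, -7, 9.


A monic polynomial with roots 1, 2, -7, 9 is:
p(x) = (x - 1)(x - 2)(x + 7)(x - 9)
After multiplying by (x - 1): x - 1
After multiplying by (x - 2): x^2 - 3x + 2
After multiplying by (x + 7): x^3 + 4x^2 - 19x + 14
After multiplying by (x - 9): x^4 - 5x^3 - 55x^2 + 185x - 126

x^4 - 5x^3 - 55x^2 + 185x - 126


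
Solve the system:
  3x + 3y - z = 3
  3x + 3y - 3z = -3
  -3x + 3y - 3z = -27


Using Cramer's rule. Expand each determinant along the first row.
D  = 3*[3*(-3) - (-3)*3] - 3*[3*(-3) - (-3)*(-3)] + (-1)*[3*3 - 3*(-3)]
  = 3*(0) - 3*(-18) + (-1)*(18) = 36
Dx = 3*[3*(-3) - (-3)*3] - 3*[(-3)*(-3) - (-3)*(-27)] + (-1)*[(-3)*3 - 3*(-27)]
  = 3*(0) - 3*(-72) + (-1)*(72) = 144
Dy = 3*[(-3)*(-3) - (-3)*(-27)] - 3*[3*(-3) - (-3)*(-3)] + (-1)*[3*(-27) - (-3)*(-3)]
  = 3*(-72) - 3*(-18) + (-1)*(-90) = -72
Dz = 3*[3*(-27) - (-3)*3] - 3*[3*(-27) - (-3)*(-3)] + 3*[3*3 - 3*(-3)]
  = 3*(-72) - 3*(-90) + 3*(18) = 108
x = Dx/D = 144/36 = 4, y = Dy/D = -72/36 = -2, z = Dz/D = 108/36 = 3
Check eq1: (3)(4) + (3)(-2) + (-1)(3) = 3 = 3 ✓
Check eq2: (3)(4) + (3)(-2) + (-3)(3) = -3 = -3 ✓
Check eq3: (-3)(4) + (3)(-2) + (-3)(3) = -27 = -27 ✓

x = 4, y = -2, z = 3


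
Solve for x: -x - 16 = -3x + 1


Starting with: -x - 16 = -3x + 1
Move all x terms to left: (-1 + 3)x = 1 + 16
Simplify: 2x = 17
Divide both sides by 2: x = 17/2

x = 17/2


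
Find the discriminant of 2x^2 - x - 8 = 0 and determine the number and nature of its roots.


For ax^2 + bx + c = 0, discriminant D = b^2 - 4ac
Here a = 2, b = -1, c = -8
D = (-1)^2 - 4(2)(-8) = 1 + 64 = 65

D = 65 > 0 but not a perfect square
The equation has 2 distinct real irrational roots.

Discriminant = 65, 2 distinct real irrational roots


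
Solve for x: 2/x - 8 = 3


Subtract -8 from both sides: 2/x = 11
Multiply both sides by x: 2 = 11 * x
Divide by 11: x = 2/11

x = 2/11


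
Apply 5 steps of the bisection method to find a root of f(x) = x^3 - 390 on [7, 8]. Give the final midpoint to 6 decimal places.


f(x) = x^3 - 390
f(7) = -47 < 0
f(8) = 122 > 0

Step 1: midpoint = (7.000000 + 8.000000)/2 = 7.500000
  f(7.500000) = 31.875000
  f(mid) > 0, so root is in [7.000000, 7.500000]

Step 2: midpoint = (7.000000 + 7.500000)/2 = 7.250000
  f(7.250000) = -8.921875
  f(mid) < 0, so root is in [7.250000, 7.500000]

Step 3: midpoint = (7.250000 + 7.500000)/2 = 7.375000
  f(7.375000) = 11.130859
  f(mid) > 0, so root is in [7.250000, 7.375000]

Step 4: midpoint = (7.250000 + 7.375000)/2 = 7.312500
  f(7.312500) = 1.018799
  f(mid) > 0, so root is in [7.250000, 7.312500]

Step 5: midpoint = (7.250000 + 7.312500)/2 = 7.281250
  f(7.281250) = -3.972870
  f(mid) < 0, so root is in [7.281250, 7.312500]

midpoint = 7.281250


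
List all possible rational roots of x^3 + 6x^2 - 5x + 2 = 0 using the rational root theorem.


Rational root theorem: possible roots are ±p/q where:
  p divides the constant term (2): p ∈ {1, 2}
  q divides the leading coefficient (1): q ∈ {1}

All possible rational roots: -2, -1, 1, 2

-2, -1, 1, 2


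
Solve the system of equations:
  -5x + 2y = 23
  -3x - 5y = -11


Using Cramer's rule:
Determinant D = (-5)(-5) - (-3)(2) = 25 + 6 = 31
Dx = (23)(-5) - (-11)(2) = -115 + 22 = -93
Dy = (-5)(-11) - (-3)(23) = 55 + 69 = 124
x = Dx/D = -93/31 = -3
y = Dy/D = 124/31 = 4

x = -3, y = 4


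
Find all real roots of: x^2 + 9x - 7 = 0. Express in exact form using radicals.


Using the quadratic formula: x = (-b ± sqrt(b^2 - 4ac)) / (2a)
Here a = 1, b = 9, c = -7
Discriminant = b^2 - 4ac = 9^2 - 4(1)(-7) = 81 + 28 = 109
Since discriminant = 109 > 0, there are two real roots.
x = (-9 ± sqrt(109)) / 2
Numerically: x ≈ 0.7202 or x ≈ -9.7202

x = (-9 + sqrt(109)) / 2 or x = (-9 - sqrt(109)) / 2


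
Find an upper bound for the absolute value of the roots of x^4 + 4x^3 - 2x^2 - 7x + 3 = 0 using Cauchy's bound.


Cauchy's bound: all roots r satisfy |r| <= 1 + max(|a_i/a_n|) for i = 0,...,n-1
where a_n is the leading coefficient.

Coefficients: [1, 4, -2, -7, 3]
Leading coefficient a_n = 1
Ratios |a_i/a_n|: 4, 2, 7, 3
Maximum ratio: 7
Cauchy's bound: |r| <= 1 + 7 = 8

Upper bound = 8


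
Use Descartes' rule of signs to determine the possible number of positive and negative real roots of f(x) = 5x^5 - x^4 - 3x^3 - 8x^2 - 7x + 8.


Descartes' rule of signs:

For positive roots, count sign changes in f(x) = 5x^5 - x^4 - 3x^3 - 8x^2 - 7x + 8:
Signs of coefficients: +, -, -, -, -, +
Number of sign changes: 2
Possible positive real roots: 2, 0

For negative roots, examine f(-x) = -5x^5 - x^4 + 3x^3 - 8x^2 + 7x + 8:
Signs of coefficients: -, -, +, -, +, +
Number of sign changes: 3
Possible negative real roots: 3, 1

Positive roots: 2 or 0; Negative roots: 3 or 1


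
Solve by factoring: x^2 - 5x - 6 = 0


We need two numbers that multiply to -6 and add to -5.
Those numbers are 1 and -6 (since 1 * (-6) = -6 and 1 + (-6) = -5).
So x^2 - 5x - 6 = (x + 1)(x - 6) = 0
Setting each factor to zero: x = -1 or x = 6

x = -1, x = 6


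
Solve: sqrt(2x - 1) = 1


Square both sides: 2x - 1 = 1^2 = 1
2x = 1 + 1 = 2
x = 1
Check: sqrt(2*1 - 1) = sqrt(1) = 1 ✓

x = 1


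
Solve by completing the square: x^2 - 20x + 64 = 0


Start: x^2 - 20x + 64 = 0
Move constant: x^2 - 20x = -64
Half of -20 is -10, squared is 100
Add 100 to both sides: x^2 - 20x + 100 = 36
(x - 10)^2 = 36
x - 10 = ±6
x = 10 + 6 = 16 or x = 10 - 6 = 4

x = 4, x = 16


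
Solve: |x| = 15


An absolute value equation |expr| = 15 gives two cases:
Case 1: x = 15
  x = 15, so x = 15
Case 2: x = -15
  x = -15, so x = -15

x = -15, x = 15


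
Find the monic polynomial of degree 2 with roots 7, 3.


A monic polynomial with roots 7, 3 is:
p(x) = (x - 7)(x - 3)
After multiplying by (x - 7): x - 7
After multiplying by (x - 3): x^2 - 10x + 21

x^2 - 10x + 21


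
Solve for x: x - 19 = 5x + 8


Starting with: x - 19 = 5x + 8
Move all x terms to left: (1 - 5)x = 8 + 19
Simplify: -4x = 27
Divide both sides by -4: x = -27/4

x = -27/4


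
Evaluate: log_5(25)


We need the exponent such that 5^? = 25
5^2 = 25
Therefore log_5(25) = 2

2


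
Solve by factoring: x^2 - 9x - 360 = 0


We need two numbers that multiply to -360 and add to -9.
Those numbers are -24 and 15 (since (-24) * 15 = -360 and (-24) + 15 = -9).
So x^2 - 9x - 360 = (x - 24)(x + 15) = 0
Setting each factor to zero: x = 24 or x = -15

x = -15, x = 24


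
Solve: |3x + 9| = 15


An absolute value equation |expr| = 15 gives two cases:
Case 1: 3x + 9 = 15
  3x = 6, so x = 2
Case 2: 3x + 9 = -15
  3x = -24, so x = -8

x = -8, x = 2


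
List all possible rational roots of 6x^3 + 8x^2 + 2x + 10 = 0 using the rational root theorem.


Rational root theorem: possible roots are ±p/q where:
  p divides the constant term (10): p ∈ {1, 2, 5, 10}
  q divides the leading coefficient (6): q ∈ {1, 2, 3, 6}

All possible rational roots: -10, -5, -10/3, -5/2, -2, -5/3, -1, -5/6, -2/3, -1/2, -1/3, -1/6, 1/6, 1/3, 1/2, 2/3, 5/6, 1, 5/3, 2, 5/2, 10/3, 5, 10

-10, -5, -10/3, -5/2, -2, -5/3, -1, -5/6, -2/3, -1/2, -1/3, -1/6, 1/6, 1/3, 1/2, 2/3, 5/6, 1, 5/3, 2, 5/2, 10/3, 5, 10


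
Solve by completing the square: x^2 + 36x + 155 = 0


Start: x^2 + 36x + 155 = 0
Move constant: x^2 + 36x = -155
Half of 36 is 18, squared is 324
Add 324 to both sides: x^2 + 36x + 324 = 169
(x + 18)^2 = 169
x + 18 = ±13
x = -18 + 13 = -5 or x = -18 - 13 = -31

x = -31, x = -5


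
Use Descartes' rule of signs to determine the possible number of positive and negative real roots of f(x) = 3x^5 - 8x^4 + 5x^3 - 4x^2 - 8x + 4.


Descartes' rule of signs:

For positive roots, count sign changes in f(x) = 3x^5 - 8x^4 + 5x^3 - 4x^2 - 8x + 4:
Signs of coefficients: +, -, +, -, -, +
Number of sign changes: 4
Possible positive real roots: 4, 2, 0

For negative roots, examine f(-x) = -3x^5 - 8x^4 - 5x^3 - 4x^2 + 8x + 4:
Signs of coefficients: -, -, -, -, +, +
Number of sign changes: 1
Possible negative real roots: 1

Positive roots: 4 or 2 or 0; Negative roots: 1


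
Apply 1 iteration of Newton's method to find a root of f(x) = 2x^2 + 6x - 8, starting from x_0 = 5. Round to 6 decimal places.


Newton's method: x_(n+1) = x_n - f(x_n)/f'(x_n)
f(x) = 2x^2 + 6x - 8
f'(x) = 4x + 6

Iteration 1:
  f(5.000000) = 72.000000
  f'(5.000000) = 26.000000
  x_1 = 5.000000 - (72.000000)/(26.000000) = 2.230769

x_1 = 2.230769


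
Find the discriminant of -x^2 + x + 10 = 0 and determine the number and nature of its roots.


For ax^2 + bx + c = 0, discriminant D = b^2 - 4ac
Here a = -1, b = 1, c = 10
D = (1)^2 - 4(-1)(10) = 1 + 40 = 41

D = 41 > 0 but not a perfect square
The equation has 2 distinct real irrational roots.

Discriminant = 41, 2 distinct real irrational roots


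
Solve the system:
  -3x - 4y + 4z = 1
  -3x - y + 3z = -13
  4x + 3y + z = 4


Using Cramer's rule. Expand each determinant along the first row.
D  = (-3)*[(-1)*1 - 3*3] - (-4)*[(-3)*1 - 3*4] + 4*[(-3)*3 - (-1)*4]
  = (-3)*(-10) - (-4)*(-15) + 4*(-5) = -50
Dx = 1*[(-1)*1 - 3*3] - (-4)*[(-13)*1 - 3*4] + 4*[(-13)*3 - (-1)*4]
  = 1*(-10) - (-4)*(-25) + 4*(-35) = -250
Dy = (-3)*[(-13)*1 - 3*4] - 1*[(-3)*1 - 3*4] + 4*[(-3)*4 - (-13)*4]
  = (-3)*(-25) - 1*(-15) + 4*(40) = 250
Dz = (-3)*[(-1)*4 - (-13)*3] - (-4)*[(-3)*4 - (-13)*4] + 1*[(-3)*3 - (-1)*4]
  = (-3)*(35) - (-4)*(40) + 1*(-5) = 50
x = Dx/D = -250/-50 = 5, y = Dy/D = 250/-50 = -5, z = Dz/D = 50/-50 = -1
Check eq1: (-3)(5) + (-4)(-5) + (4)(-1) = 1 = 1 ✓
Check eq2: (-3)(5) + (-1)(-5) + (3)(-1) = -13 = -13 ✓
Check eq3: (4)(5) + (3)(-5) + (1)(-1) = 4 = 4 ✓

x = 5, y = -5, z = -1


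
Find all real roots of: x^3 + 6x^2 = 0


The constant term is 0, so x = 0 is a root. Factor out x:
  x(x^2 + 6x) = 0
Solve the quadratic x^2 + 6x = 0: discriminant = 6^2 - 4(1)(0) = 36 - 0 = 36.
sqrt(36) = 6, so x = (-6 ± 6)/2: x = 0 or x = -6.

x = -6, x = 0 (multiplicity 2)


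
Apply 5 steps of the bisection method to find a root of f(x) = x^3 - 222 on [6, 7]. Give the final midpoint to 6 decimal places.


f(x) = x^3 - 222
f(6) = -6 < 0
f(7) = 121 > 0

Step 1: midpoint = (6.000000 + 7.000000)/2 = 6.500000
  f(6.500000) = 52.625000
  f(mid) > 0, so root is in [6.000000, 6.500000]

Step 2: midpoint = (6.000000 + 6.500000)/2 = 6.250000
  f(6.250000) = 22.140625
  f(mid) > 0, so root is in [6.000000, 6.250000]

Step 3: midpoint = (6.000000 + 6.250000)/2 = 6.125000
  f(6.125000) = 7.783203
  f(mid) > 0, so root is in [6.000000, 6.125000]

Step 4: midpoint = (6.000000 + 6.125000)/2 = 6.062500
  f(6.062500) = 0.820557
  f(mid) > 0, so root is in [6.000000, 6.062500]

Step 5: midpoint = (6.000000 + 6.062500)/2 = 6.031250
  f(6.031250) = -2.607391
  f(mid) < 0, so root is in [6.031250, 6.062500]

midpoint = 6.031250


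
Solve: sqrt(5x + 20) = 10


Square both sides: 5x + 20 = 10^2 = 100
5x = 100 - 20 = 80
x = 16
Check: sqrt(5*16 + 20) = sqrt(100) = 10 ✓

x = 16


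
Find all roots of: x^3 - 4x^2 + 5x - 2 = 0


Let p(x) = x^3 - 4x^2 + 5x - 2. By the rational root theorem (leading coefficient 1), any rational root is an integer divisor of 2: try ±1, ±2, ... in turn.
Test x = 1: value = 0 ✓, so (x - 1) is a factor.
Synthetic division by (x - 1): bring down 1; 1(1) - 4 = -3; (-3)(1) + 5 = 2; 2(1) - 2 = 0 → quotient x^2 - 3x + 2, remainder 0.
Solve the quadratic x^2 - 3x + 2 = 0: discriminant = (-3)^2 - 4(1)(2) = 9 - 8 = 1.
sqrt(1) = 1, so x = (3 ± 1)/2: x = 2 or x = 1.
Collecting all roots found:

x = 1 (multiplicity 2), x = 2


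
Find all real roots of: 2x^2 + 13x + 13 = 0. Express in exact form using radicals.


Using the quadratic formula: x = (-b ± sqrt(b^2 - 4ac)) / (2a)
Here a = 2, b = 13, c = 13
Discriminant = b^2 - 4ac = 13^2 - 4(2)(13) = 169 - 104 = 65
Since discriminant = 65 > 0, there are two real roots.
x = (-13 ± sqrt(65)) / 4
Numerically: x ≈ -1.2344 or x ≈ -5.2656

x = (-13 + sqrt(65)) / 4 or x = (-13 - sqrt(65)) / 4


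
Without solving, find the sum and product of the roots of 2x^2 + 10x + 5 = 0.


By Vieta's formulas for ax^2 + bx + c = 0:
  Sum of roots = -b/a
  Product of roots = c/a

Here a = 2, b = 10, c = 5
Sum = -(10)/2 = -5
Product = 5/2 = 5/2

Sum = -5, Product = 5/2


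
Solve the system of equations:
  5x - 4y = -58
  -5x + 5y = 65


Using Cramer's rule:
Determinant D = (5)(5) - (-5)(-4) = 25 - 20 = 5
Dx = (-58)(5) - (65)(-4) = -290 + 260 = -30
Dy = (5)(65) - (-5)(-58) = 325 - 290 = 35
x = Dx/D = -30/5 = -6
y = Dy/D = 35/5 = 7

x = -6, y = 7


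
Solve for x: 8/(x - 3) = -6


Multiply both sides by (x - 3): 8 = -6(x - 3)
Distribute: 8 = -6x + 18
-6x = 8 - 18 = -10
x = 5/3

x = 5/3


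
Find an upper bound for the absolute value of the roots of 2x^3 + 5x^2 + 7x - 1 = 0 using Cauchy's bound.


Cauchy's bound: all roots r satisfy |r| <= 1 + max(|a_i/a_n|) for i = 0,...,n-1
where a_n is the leading coefficient.

Coefficients: [2, 5, 7, -1]
Leading coefficient a_n = 2
Ratios |a_i/a_n|: 5/2, 7/2, 1/2
Maximum ratio: 7/2
Cauchy's bound: |r| <= 1 + 7/2 = 9/2

Upper bound = 9/2


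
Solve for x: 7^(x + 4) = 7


Express both sides with the same base.
7 = 7^1
Since the bases match, equate exponents: x + 4 = 1
So x = 1 - (4) = -3

x = -3


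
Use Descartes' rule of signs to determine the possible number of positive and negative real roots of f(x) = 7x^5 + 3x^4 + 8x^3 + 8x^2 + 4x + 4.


Descartes' rule of signs:

For positive roots, count sign changes in f(x) = 7x^5 + 3x^4 + 8x^3 + 8x^2 + 4x + 4:
Signs of coefficients: +, +, +, +, +, +
Number of sign changes: 0
Possible positive real roots: 0

For negative roots, examine f(-x) = -7x^5 + 3x^4 - 8x^3 + 8x^2 - 4x + 4:
Signs of coefficients: -, +, -, +, -, +
Number of sign changes: 5
Possible negative real roots: 5, 3, 1

Positive roots: 0; Negative roots: 5 or 3 or 1
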